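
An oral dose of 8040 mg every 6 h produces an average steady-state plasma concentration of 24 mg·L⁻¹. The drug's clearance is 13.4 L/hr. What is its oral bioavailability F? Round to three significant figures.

0.240

F·D/τ = CL·Css at steady state → F = CL·Css·τ / D.
F = 13.4 × 24 × 6 / 8040 = 0.240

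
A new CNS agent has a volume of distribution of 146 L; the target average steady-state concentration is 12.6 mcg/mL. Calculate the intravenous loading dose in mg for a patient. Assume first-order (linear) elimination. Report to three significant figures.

1840 mg

LD = Vd × C = 146.0 × 12.60 = 1840 mg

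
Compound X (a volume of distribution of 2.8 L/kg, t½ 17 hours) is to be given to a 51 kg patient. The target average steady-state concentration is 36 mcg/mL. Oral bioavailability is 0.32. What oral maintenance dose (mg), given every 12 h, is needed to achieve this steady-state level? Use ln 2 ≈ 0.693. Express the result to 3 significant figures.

Vd = 2.8 L/kg × 51 kg = 142.8 L
CL = 0.693 × Vd / t½ = 0.693 × 142.8 / 17 = 5.821 L/h
D = CL × Css × τ / F = 5.821 × 36 × 12 / 0.32 = 7858 mg

7860 mg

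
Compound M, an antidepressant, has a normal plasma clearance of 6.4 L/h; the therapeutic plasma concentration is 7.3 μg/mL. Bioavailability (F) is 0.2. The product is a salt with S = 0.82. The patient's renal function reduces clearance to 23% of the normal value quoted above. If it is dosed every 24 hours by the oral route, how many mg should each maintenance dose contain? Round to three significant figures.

1570 mg

Patient clearance = 0.23 × 6.400 = 1.472 L/h
D = CL × Css × τ / F / S = 1.472 × 7.3 × 24 / 0.2 / 0.82 = 1573 mg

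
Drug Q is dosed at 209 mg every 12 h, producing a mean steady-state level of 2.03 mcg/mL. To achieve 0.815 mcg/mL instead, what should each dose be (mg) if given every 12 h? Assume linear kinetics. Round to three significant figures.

83.9 mg

For first-order elimination, Css ∝ F·D/(CL·τ); F and CL are unchanged, so Css ∝ D/τ.
D₂ = D₁ × (Css,target / Css,current) = 209 × 0.815/2.03 = 83.91 mg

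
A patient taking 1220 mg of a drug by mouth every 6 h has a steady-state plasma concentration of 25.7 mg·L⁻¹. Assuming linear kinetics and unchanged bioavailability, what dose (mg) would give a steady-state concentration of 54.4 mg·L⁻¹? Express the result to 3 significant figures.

2580 mg

For first-order elimination, Css ∝ F·D/(CL·τ); F and CL are unchanged, so Css ∝ D/τ.
D₂ = D₁ × (Css,target / Css,current) = 1220 × 54.4/25.7 = 2582 mg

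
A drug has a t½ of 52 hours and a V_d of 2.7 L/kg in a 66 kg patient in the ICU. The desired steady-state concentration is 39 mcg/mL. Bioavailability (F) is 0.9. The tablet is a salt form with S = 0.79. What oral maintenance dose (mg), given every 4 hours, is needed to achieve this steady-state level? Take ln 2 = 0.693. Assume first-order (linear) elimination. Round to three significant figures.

Total Vd = 2.7 × 66 = 178.2 L
CL = 0.693 × Vd / t½ = 0.693 × 178.2 / 52 = 2.375 L/h
D = CL × Css × τ / F / S = 2.375 × 39 × 4 / 0.9 / 0.79 = 521.1 mg

521 mg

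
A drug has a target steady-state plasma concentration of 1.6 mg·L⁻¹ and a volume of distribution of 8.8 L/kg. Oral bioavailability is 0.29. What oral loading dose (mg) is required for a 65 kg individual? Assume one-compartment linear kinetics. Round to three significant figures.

Vd = 8.8 L/kg × 65 kg = 572.0 L
LD = Vd × C / F = 572.0 × 1.600 / 0.29 = 3156 mg

3160 mg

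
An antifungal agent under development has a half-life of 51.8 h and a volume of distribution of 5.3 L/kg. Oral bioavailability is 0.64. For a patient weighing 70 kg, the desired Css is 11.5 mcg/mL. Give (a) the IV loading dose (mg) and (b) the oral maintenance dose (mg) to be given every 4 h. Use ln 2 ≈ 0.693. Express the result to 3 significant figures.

(a) 4270 mg; (b) 357 mg

Total Vd = 5.3 × 70 = 371.0 L
LD = Vd × C = 371.0 × 11.5 = 4267 mg
CL = 0.693 × Vd / t½ = 0.693 × 371.0 / 51.8 = 4.963 L/h
D = CL × Css × τ / F = 4.963 × 11.5 × 4 / 0.64 = 356.7 mg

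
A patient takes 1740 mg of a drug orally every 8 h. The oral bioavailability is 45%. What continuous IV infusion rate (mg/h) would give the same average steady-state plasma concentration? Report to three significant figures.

Equivalent systemic input: infusion rate = F·D/τ.
Rate = 0.45 × 1740 / 8 = 97.88 mg/h

97.9 mg/h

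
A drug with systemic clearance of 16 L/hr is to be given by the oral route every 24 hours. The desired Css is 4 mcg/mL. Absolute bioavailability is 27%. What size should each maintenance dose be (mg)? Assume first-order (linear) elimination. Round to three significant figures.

At steady state, dose per interval replaces the amount cleared in that interval: F·D/τ = CL·Css.
D = CL × Css × τ / F = 16.00 × 4 × 24 / 0.27 = 5689 mg

5690 mg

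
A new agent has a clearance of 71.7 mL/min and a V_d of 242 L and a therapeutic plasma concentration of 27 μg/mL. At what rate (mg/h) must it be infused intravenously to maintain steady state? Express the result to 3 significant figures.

116 mg/h

CL = 71.7 mL/min = 71.7 × 0.06 = 4.302 L/h
Maintenance depends on clearance, not Vd — rate in must match rate out.
Infusion rate = CL · Css = 4.302 L/h × 27 mg/L = 116.2 mg/h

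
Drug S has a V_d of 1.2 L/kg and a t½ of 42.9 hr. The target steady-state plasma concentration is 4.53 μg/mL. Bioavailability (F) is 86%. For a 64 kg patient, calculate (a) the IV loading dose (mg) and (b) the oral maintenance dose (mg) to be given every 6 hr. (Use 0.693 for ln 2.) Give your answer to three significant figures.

Total Vd = 1.2 × 64 = 76.80 L
LD = Vd × C = 76.80 × 4.53 = 347.9 mg
CL = 0.693 × Vd / t½ = 0.693 × 76.80 / 42.9 = 1.241 L/h
D = CL × Css × τ / F = 1.241 × 4.53 × 6 / 0.86 = 39.22 mg

(a) 348 mg; (b) 39.2 mg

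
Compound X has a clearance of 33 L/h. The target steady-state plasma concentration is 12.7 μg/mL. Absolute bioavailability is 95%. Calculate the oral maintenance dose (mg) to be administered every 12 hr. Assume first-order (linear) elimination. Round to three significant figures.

5290 mg

D = CL × Css × τ / F = 33.00 × 12.7 × 12 / 0.95 = 5294 mg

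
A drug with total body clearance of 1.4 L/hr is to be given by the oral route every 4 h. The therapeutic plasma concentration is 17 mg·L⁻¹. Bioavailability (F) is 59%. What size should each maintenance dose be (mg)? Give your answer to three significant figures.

D = CL × Css × τ / F = 1.400 × 17 × 4 / 0.59 = 161.4 mg

161 mg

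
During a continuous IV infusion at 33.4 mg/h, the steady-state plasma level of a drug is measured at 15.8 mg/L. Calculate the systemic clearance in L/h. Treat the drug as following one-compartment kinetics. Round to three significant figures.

2.11 L/h

At steady state, infusion rate = CL × Css, so CL = rate / Css.
CL = 33.4 / 15.8 = 2.114 L/h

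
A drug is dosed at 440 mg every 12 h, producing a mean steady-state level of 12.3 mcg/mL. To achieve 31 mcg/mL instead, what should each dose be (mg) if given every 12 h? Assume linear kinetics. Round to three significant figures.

For first-order elimination, Css ∝ F·D/(CL·τ); F and CL are unchanged, so Css ∝ D/τ.
D₂ = D₁ × (Css,target / Css,current) = 440 × 31/12.3 = 1109 mg

1110 mg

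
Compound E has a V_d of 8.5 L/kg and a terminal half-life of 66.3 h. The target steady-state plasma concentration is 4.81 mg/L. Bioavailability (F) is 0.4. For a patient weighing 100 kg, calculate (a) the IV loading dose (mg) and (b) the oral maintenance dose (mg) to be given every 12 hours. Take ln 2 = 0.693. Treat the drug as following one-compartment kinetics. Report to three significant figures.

Vd = 8.5 L/kg × 100 kg = 850.0 L
LD = Vd × C = 850.0 × 4.81 = 4089 mg
CL = 0.693 × Vd / t½ = 0.693 × 850.0 / 66.3 = 8.885 L/h
D = CL × Css × τ / F = 8.885 × 4.81 × 12 / 0.4 = 1282 mg

(a) 4090 mg; (b) 1280 mg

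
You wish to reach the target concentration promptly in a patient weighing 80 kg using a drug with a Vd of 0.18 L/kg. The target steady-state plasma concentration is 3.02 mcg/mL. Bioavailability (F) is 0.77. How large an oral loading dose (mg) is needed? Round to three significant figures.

56.5 mg

Vd = 0.18 L/kg × 80 kg = 14.40 L
The loading dose fills Vd to the target concentration.
LD = Vd × C / F = 14.40 × 3.020 / 0.77 = 56.48 mg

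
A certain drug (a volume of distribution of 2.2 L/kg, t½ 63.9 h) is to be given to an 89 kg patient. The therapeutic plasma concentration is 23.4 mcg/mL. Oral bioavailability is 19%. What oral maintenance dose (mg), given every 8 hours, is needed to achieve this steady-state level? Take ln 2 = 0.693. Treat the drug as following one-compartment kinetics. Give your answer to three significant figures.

2090 mg

Total Vd = 2.2 × 89 = 195.8 L
CL = ln 2 · Vd / t½ = 0.693 × 195.8 / 63.9 = 2.123 L/h
D = CL × Css × τ / F = 2.123 × 23.4 × 8 / 0.19 = 2092 mg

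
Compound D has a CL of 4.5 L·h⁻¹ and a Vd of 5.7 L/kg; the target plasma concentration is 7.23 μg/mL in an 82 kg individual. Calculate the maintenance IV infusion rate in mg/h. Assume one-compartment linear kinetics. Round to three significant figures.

32.5 mg/h

Infusion rate = CL · Css = 4.500 L/h × 7.23 mg/L = 32.54 mg/h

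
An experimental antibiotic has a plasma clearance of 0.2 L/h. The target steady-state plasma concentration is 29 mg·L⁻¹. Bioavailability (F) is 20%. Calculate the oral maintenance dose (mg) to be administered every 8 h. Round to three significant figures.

232 mg

D = CL × Css × τ / F = 0.2000 × 29 × 8 / 0.2 = 232.0 mg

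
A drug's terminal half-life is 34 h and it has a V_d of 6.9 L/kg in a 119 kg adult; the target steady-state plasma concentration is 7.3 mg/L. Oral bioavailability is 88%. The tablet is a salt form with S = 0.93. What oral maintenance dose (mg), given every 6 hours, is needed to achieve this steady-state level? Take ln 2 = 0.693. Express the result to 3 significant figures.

Vd = 6.9 L/kg × 119 kg = 821.1 L
CL = ln 2 · Vd / t½ = 0.693 × 821.1 / 34 = 16.74 L/h
D = CL × Css × τ / F / S = 16.74 × 7.3 × 6 / 0.88 / 0.93 = 895.9 mg

896 mg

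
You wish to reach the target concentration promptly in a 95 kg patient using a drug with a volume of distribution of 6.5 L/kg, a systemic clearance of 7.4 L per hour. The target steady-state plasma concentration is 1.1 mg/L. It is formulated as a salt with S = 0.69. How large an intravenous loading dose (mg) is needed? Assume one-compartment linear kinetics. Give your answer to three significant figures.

Total Vd = 6.5 × 95 = 617.5 L
LD is governed by Vd — clearance does not enter the loading-dose calculation.
LD = Vd × C / S = 617.5 × 1.100 / 0.69 = 984.4 mg

984 mg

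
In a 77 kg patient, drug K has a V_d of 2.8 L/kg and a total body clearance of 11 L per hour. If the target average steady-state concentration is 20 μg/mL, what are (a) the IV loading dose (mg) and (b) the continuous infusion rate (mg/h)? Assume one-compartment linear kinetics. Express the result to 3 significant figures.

(a) 4310 mg; (b) 220 mg/h

Vd(total) = 77 kg × 2.8 L/kg = 215.6 L
Loading: fill Vd to C_target → 215.6 L × 20 mg/L = 4312 mg
Maintenance: replace elimination → rate = CL × Css = 11.00 × 20 = 220.0 mg/h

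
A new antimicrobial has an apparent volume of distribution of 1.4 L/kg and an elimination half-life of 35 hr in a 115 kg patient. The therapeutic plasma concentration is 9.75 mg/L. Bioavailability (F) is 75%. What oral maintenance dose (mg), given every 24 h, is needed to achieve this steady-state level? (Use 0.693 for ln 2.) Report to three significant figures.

995 mg

Vd(total) = 115 kg × 1.4 L/kg = 161.0 L
CL = ln 2 · Vd / t½ = 0.693 × 161.0 / 35 = 3.188 L/h
D = CL × Css × τ / F = 3.188 × 9.75 × 24 / 0.75 = 994.7 mg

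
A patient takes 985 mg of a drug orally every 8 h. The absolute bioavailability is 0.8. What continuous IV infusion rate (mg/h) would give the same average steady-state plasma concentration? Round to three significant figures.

98.5 mg/h

Equivalent systemic input: infusion rate = F·D/τ.
Rate = 0.8 × 985 / 8 = 98.50 mg/h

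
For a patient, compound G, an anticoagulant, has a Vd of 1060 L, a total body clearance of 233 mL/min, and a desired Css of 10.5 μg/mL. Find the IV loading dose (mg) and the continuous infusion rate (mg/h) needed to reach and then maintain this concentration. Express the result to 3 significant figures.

(a) 11100 mg; (b) 147 mg/h

LD = Vd · C_target = 1060 × 10.5 = 11130 mg
Convert clearance: 233 mL/min × 60 min/h ÷ 1000 mL/L = 13.98 L/h
Maintenance: replace elimination → rate = CL × Css = 13.98 × 10.5 = 146.8 mg/h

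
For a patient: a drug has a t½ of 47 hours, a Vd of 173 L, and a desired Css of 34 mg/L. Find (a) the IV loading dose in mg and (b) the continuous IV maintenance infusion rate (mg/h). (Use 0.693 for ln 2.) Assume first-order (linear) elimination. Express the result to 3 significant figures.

(a) 5880 mg; (b) 86.7 mg/h

LD = Vd × C = 173.0 × 34 = 5882 mg
CL = 0.693 × Vd / t½ = 0.693 × 173.0 / 47 = 2.551 L/h
Infusion rate = CL × Css = 2.551 × 34 = 86.73 mg/h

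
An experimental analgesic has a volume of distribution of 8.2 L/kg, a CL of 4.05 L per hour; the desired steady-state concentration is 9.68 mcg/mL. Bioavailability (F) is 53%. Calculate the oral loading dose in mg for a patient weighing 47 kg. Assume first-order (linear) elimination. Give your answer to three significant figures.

7040 mg

Vd = 8.2 L/kg × 47 kg = 385.4 L
LD = Vd × C / F = 385.4 × 9.680 / 0.53 = 7039 mg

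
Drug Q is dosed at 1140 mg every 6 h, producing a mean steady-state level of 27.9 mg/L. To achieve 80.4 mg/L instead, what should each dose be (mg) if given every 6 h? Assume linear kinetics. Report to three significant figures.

With linear kinetics, Css is proportional to dose rate (D/τ) at fixed clearance.
D₂ = D₁ × (Css,target / Css,current) = 1140 × 80.4/27.9 = 3285 mg

3290 mg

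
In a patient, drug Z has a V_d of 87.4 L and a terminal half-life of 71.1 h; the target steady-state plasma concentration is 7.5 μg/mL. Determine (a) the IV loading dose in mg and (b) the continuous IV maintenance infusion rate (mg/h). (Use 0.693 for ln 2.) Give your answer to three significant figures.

LD = Vd × C = 87.40 × 7.5 = 655.5 mg
CL = 0.693 × Vd / t½ = 0.693 × 87.40 / 71.1 = 0.8519 L/h
Infusion rate = CL × Css = 0.8519 × 7.5 = 6.389 mg/h

(a) 656 mg; (b) 6.39 mg/h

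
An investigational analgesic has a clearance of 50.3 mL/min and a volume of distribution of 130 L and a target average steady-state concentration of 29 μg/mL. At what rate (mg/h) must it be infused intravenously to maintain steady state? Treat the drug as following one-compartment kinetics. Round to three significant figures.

87.5 mg/h

CL = 50.3 mL/min = 50.3 × 0.06 = 3.018 L/h
Vd does not affect the maintenance rate; only clearance governs steady-state input.
Rate = CL × Css = 3.018 × 29 = 87.52 mg/h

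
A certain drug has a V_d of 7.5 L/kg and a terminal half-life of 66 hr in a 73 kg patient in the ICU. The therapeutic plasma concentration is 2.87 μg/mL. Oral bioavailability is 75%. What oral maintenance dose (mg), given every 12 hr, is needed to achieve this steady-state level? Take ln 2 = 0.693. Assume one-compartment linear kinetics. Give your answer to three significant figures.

Vd(total) = 73 kg × 7.5 L/kg = 547.5 L
CL = ln 2 · Vd / t½ = 0.693 × 547.5 / 66 = 5.749 L/h
D = CL × Css × τ / F = 5.749 × 2.87 × 12 / 0.75 = 264.0 mg

264 mg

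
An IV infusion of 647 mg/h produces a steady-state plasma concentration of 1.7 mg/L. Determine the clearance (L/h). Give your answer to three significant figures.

381 L/h

At steady state, infusion rate = CL × Css, so CL = rate / Css.
CL = 647 / 1.7 = 380.6 L/h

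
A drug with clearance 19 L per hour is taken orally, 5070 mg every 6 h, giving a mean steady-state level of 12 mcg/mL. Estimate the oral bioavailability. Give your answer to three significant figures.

0.270

F·D/τ = CL·Css at steady state → F = CL·Css·τ / D.
F = 19 × 12 × 6 / 5070 = 0.270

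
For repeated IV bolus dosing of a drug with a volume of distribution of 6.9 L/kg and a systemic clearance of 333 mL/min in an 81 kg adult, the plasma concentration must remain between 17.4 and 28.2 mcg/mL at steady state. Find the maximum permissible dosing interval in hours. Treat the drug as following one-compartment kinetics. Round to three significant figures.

Vd(total) = 81 kg × 6.9 L/kg = 558.9 L
CL = 333 mL/min = 333 × 0.06 = 19.98 L/h
k = CL / Vd = 19.98 / 558.9 = 0.03575 h⁻¹
Between IV bolus doses, concentration decays as C = C₀·e^(−kτ), so C_peak/C_trough = e^(kτ).
τ_max = ln(C_peak/C_trough) / k = ln(28.2/17.4) / 0.03575 = 0.4829 / 0.03575 = 13.51 h

13.5 h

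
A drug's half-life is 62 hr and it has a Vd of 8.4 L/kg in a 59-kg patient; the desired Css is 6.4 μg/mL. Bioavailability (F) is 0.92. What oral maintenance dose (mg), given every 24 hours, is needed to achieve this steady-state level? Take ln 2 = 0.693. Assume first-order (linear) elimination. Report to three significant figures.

Total Vd = 8.4 × 59 = 495.6 L
CL = ln 2 · Vd / t½ = 0.693 × 495.6 / 62 = 5.540 L/h
D = CL × Css × τ / F = 5.540 × 6.4 × 24 / 0.92 = 924.9 mg

925 mg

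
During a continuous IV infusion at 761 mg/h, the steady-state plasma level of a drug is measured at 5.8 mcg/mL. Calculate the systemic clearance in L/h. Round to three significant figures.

131 L/h

At steady state, infusion rate = CL × Css, so CL = rate / Css.
CL = 761 / 5.8 = 131.2 L/h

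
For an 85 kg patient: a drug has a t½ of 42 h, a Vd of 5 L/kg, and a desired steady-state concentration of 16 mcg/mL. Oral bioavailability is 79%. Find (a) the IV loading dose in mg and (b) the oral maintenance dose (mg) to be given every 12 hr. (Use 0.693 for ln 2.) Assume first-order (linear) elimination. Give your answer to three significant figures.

(a) 6800 mg; (b) 1700 mg

Total Vd = 5 × 85 = 425.0 L
LD = Vd × C = 425.0 × 16 = 6800 mg
CL = 0.693 × Vd / t½ = 0.693 × 425.0 / 42 = 7.013 L/h
D = CL × Css × τ / F = 7.013 × 16 × 12 / 0.79 = 1704 mg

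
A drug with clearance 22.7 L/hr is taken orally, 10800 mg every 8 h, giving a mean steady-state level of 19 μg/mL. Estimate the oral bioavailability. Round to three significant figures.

F·D/τ = CL·Css at steady state → F = CL·Css·τ / D.
F = 22.7 × 19 × 8 / 10800 = 0.319

0.319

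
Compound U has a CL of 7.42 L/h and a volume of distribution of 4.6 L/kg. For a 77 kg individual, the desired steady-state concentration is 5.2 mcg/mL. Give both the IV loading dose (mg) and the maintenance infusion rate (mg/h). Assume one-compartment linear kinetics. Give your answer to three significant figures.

(a) 1840 mg; (b) 38.6 mg/h

Vd(total) = 77 kg × 4.6 L/kg = 354.2 L
Loading: fill Vd to C_target → 354.2 L × 5.2 mg/L = 1842 mg
Infusion rate = 7.420 L/h × 5.2 mg/L = 38.58 mg/h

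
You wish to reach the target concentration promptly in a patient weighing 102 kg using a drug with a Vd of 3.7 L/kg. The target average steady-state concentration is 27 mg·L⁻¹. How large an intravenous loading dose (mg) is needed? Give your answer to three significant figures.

10200 mg

Vd = 3.7 L/kg × 102 kg = 377.4 L
The loading dose fills Vd to the target concentration.
LD = Vd × C = 377.4 × 27.00 = 10190 mg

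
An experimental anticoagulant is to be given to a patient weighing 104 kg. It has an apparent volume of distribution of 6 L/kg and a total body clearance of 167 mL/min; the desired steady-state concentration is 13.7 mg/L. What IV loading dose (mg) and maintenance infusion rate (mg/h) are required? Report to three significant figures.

Vd(total) = 104 kg × 6 L/kg = 624.0 L
Loading: fill Vd to C_target → 624.0 L × 13.7 mg/L = 8549 mg
CL = 167 mL/min = 167 × 0.06 = 10.02 L/h
Infusion rate = 10.02 L/h × 13.7 mg/L = 137.3 mg/h

(a) 8550 mg; (b) 137 mg/h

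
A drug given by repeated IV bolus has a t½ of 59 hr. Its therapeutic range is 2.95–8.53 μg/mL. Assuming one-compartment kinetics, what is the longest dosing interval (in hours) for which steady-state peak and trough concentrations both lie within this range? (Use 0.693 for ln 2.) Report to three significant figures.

90.4 h

k = 0.693 / t½ = 0.693 / 59 = 0.01175 h⁻¹
Between IV bolus doses, concentration decays as C = C₀·e^(−kτ), so C_peak/C_trough = e^(kτ).
τ_max = ln(C_peak/C_trough) / k = ln(8.53/2.95) / 0.01175 = 1.062 / 0.01175 = 90.38 h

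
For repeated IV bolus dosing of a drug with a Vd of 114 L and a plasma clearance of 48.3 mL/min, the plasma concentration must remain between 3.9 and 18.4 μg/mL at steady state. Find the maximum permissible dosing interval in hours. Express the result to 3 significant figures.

61.0 h

Convert clearance: 48.3 mL/min × 60 min/h ÷ 1000 mL/L = 2.898 L/h
k = CL / Vd = 2.898 / 114.0 = 0.02542 h⁻¹
Between IV bolus doses, concentration decays as C = C₀·e^(−kτ), so C_peak/C_trough = e^(kτ).
τ_max = ln(C_peak/C_trough) / k = ln(18.4/3.9) / 0.02542 = 1.551 / 0.02542 = 61.01 h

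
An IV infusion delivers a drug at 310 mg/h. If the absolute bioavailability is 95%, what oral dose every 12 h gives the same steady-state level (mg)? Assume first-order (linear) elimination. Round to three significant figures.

To maintain the same Css, the systemic dosing rate must be unchanged: F·D/τ = infusion rate.
D = rate × τ / F = 310 × 12 / 0.95 = 3916 mg

3920 mg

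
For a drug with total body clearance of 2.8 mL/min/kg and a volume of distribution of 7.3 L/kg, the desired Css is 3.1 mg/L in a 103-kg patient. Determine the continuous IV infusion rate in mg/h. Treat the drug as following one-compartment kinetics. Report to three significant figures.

CL = 2.8 mL/min/kg × 103 kg = 288.4 mL/min = 288.4 × 60/1000 = 17.30 L/h
Infusion rate = CL · Css = 17.30 L/h × 3.1 mg/L = 53.63 mg/h

53.6 mg/h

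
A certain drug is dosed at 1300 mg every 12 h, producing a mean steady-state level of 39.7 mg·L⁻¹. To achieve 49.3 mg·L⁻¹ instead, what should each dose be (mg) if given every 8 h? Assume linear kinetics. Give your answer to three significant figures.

With linear kinetics, Css is proportional to dose rate (D/τ) at fixed clearance.
D₂ = D₁ × (Css,target / Css,current) × (τ₂/τ₁) = 1300 × (49.3/39.7) × (8/12) = 1076 mg

1080 mg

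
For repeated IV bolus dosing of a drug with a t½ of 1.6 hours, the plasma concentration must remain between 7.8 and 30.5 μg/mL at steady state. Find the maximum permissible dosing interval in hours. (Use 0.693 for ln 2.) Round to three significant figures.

3.15 h

k = 0.693 / t½ = 0.693 / 1.6 = 0.4331 h⁻¹
Between IV bolus doses, concentration decays as C = C₀·e^(−kτ), so C_peak/C_trough = e^(kτ).
τ_max = ln(C_peak/C_trough) / k = ln(30.5/7.8) / 0.4331 = 1.364 / 0.4331 = 3.149 h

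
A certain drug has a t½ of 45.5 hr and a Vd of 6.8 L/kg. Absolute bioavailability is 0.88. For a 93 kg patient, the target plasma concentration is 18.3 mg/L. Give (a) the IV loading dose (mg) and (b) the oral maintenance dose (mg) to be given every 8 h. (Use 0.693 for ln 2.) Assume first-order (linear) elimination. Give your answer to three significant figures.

(a) 11600 mg; (b) 1600 mg

Vd = 6.8 L/kg × 93 kg = 632.4 L
LD = Vd × C = 632.4 × 18.3 = 11570 mg
CL = 0.693 × Vd / t½ = 0.693 × 632.4 / 45.5 = 9.632 L/h
D = CL × Css × τ / F = 9.632 × 18.3 × 8 / 0.88 = 1602 mg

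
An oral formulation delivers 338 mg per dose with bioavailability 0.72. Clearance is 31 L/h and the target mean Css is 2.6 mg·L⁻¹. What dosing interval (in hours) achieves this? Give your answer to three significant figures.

F·D/τ = CL·Css → τ = F·D / (CL·Css).
τ = 0.72 × 338 / (31 × 2.6) = 3.019 h

3.02 h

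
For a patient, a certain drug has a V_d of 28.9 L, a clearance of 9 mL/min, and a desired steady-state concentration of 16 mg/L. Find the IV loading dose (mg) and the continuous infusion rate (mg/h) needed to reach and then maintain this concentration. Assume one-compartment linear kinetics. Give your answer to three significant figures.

LD = Vd · C_target = 28.90 × 16 = 462.4 mg
CL = 9 mL/min × 60/1000 = 0.5400 L/h
Maintenance infusion rate = CL × Css = 0.5400 × 16 = 8.640 mg/h

(a) 462 mg; (b) 8.64 mg/h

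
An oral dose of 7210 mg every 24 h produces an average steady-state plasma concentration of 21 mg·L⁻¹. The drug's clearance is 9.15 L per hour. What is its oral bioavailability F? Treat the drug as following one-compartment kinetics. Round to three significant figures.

0.640

F·D/τ = CL·Css at steady state → F = CL·Css·τ / D.
F = 9.15 × 21 × 24 / 7210 = 0.640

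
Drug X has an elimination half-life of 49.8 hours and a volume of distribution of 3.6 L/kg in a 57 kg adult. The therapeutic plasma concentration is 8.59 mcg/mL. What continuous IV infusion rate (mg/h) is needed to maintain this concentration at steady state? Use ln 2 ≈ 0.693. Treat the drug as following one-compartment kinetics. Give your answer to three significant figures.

24.5 mg/h

Vd(total) = 57 kg × 3.6 L/kg = 205.2 L
CL = 0.693 × Vd / t½ = 0.693 × 205.2 / 49.8 = 2.855 L/h
Infusion rate = CL × Css = 2.855 × 8.59 = 24.52 mg/h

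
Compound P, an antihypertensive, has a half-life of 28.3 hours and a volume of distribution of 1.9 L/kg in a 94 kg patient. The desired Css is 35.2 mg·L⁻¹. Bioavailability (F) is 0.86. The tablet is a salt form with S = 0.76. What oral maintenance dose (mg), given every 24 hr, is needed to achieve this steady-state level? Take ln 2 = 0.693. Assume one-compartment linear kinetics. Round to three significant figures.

Total Vd = 1.9 × 94 = 178.6 L
CL = 0.693 × Vd / t½ = 0.693 × 178.6 / 28.3 = 4.373 L/h
D = CL × Css × τ / F / S = 4.373 × 35.2 × 24 / 0.86 / 0.76 = 5652 mg

5650 mg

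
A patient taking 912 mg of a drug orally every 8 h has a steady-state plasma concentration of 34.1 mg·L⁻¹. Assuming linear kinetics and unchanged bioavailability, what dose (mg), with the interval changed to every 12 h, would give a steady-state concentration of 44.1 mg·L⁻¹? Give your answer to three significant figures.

For first-order elimination, Css ∝ F·D/(CL·τ); F and CL are unchanged, so Css ∝ D/τ.
D₂ = D₁ × (Css,target / Css,current) × (τ₂/τ₁) = 912 × (44.1/34.1) × (12/8) = 1769 mg

1770 mg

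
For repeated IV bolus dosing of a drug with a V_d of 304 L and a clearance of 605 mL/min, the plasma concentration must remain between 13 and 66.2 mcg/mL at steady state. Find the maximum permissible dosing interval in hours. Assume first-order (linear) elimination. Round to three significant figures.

Convert clearance: 605 mL/min × 60 min/h ÷ 1000 mL/L = 36.30 L/h
k = CL / Vd = 36.30 / 304.0 = 0.1194 h⁻¹
Between IV bolus doses, concentration decays as C = C₀·e^(−kτ), so C_peak/C_trough = e^(kτ).
τ_max = ln(C_peak/C_trough) / k = ln(66.2/13) / 0.1194 = 1.628 / 0.1194 = 13.63 h

13.6 h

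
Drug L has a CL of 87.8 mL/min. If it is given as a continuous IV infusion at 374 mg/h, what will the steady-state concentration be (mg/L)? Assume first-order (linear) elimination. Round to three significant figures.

71.0 mg/L

CL = 87.8 mL/min × 60/1000 = 5.268 L/h
Css = rate / CL = 374 / 5.268 = 70.99 mg/L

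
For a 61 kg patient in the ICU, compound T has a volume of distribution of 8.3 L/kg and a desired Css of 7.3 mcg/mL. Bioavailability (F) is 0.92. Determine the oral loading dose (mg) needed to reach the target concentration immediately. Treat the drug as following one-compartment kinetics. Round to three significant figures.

4020 mg

Total Vd = 8.3 × 61 = 506.3 L
The loading dose fills Vd to the target concentration.
LD = Vd × C / F = 506.3 × 7.300 / 0.92 = 4017 mg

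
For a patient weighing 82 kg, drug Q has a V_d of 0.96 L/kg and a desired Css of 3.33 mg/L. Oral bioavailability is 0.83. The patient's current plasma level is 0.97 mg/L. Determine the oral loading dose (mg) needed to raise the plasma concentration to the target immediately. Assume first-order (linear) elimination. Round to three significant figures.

224 mg

Vd(total) = 82 kg × 0.96 L/kg = 78.72 L
Concentration deficit ΔC = 3.33 − 0.97 = 2.360 mg/L
LD = Vd × ΔC / F = 78.72 × 2.360 / 0.83 = 223.8 mg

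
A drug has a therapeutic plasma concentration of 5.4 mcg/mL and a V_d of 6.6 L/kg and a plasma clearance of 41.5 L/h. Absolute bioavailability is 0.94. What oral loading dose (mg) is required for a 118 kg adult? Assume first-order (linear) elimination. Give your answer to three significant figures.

Vd = 6.6 L/kg × 118 kg = 778.8 L
LD = Vd × C / F = 778.8 × 5.400 / 0.94 = 4474 mg

4470 mg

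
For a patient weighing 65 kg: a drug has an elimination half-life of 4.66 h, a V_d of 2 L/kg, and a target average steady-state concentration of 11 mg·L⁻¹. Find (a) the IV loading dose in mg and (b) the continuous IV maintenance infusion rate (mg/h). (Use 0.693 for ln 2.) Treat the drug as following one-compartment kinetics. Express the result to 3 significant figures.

Vd(total) = 65 kg × 2 L/kg = 130.0 L
LD = Vd × C = 130.0 × 11 = 1430 mg
CL = 0.693 × Vd / t½ = 0.693 × 130.0 / 4.66 = 19.33 L/h
Infusion rate = CL × Css = 19.33 × 11 = 212.6 mg/h

(a) 1430 mg; (b) 213 mg/h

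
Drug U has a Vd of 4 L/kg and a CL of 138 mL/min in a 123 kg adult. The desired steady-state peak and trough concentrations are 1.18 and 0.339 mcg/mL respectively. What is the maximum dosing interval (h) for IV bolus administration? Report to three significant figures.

Vd = 4 L/kg × 123 kg = 492.0 L
CL = 138 mL/min × 60/1000 = 8.280 L/h
k = CL / Vd = 8.280 / 492.0 = 0.01683 h⁻¹
Between IV bolus doses, concentration decays as C = C₀·e^(−kτ), so C_peak/C_trough = e^(kτ).
τ_max = ln(C_peak/C_trough) / k = ln(1.18/0.339) / 0.01683 = 1.247 / 0.01683 = 74.09 h

74.1 h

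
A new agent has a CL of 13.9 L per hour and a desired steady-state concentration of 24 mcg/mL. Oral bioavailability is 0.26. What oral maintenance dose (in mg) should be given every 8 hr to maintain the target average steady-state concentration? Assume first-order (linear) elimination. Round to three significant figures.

10300 mg

At steady state, dose per interval replaces the amount cleared in that interval: F·D/τ = CL·Css.
D = CL × Css × τ / F = 13.90 × 24 × 8 / 0.26 = 10260 mg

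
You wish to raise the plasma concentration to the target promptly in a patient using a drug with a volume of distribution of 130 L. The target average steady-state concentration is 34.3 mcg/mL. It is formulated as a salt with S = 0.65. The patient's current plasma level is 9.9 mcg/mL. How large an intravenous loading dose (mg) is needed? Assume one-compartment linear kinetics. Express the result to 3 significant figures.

Concentration deficit ΔC = 34.3 − 9.9 = 24.40 mg/L
LD = Vd × ΔC / S = 130.0 × 24.40 / 0.65 = 4880 mg

4880 mg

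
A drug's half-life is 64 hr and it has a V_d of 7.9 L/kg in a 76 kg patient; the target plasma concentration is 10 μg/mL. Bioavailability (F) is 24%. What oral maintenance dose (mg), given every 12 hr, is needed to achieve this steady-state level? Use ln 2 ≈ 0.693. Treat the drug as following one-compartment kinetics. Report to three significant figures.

3250 mg

Total Vd = 7.9 × 76 = 600.4 L
k = 0.693/64 = 0.01083 h⁻¹, so CL = k·Vd = 0.01083 × 600.4 = 6.502 L/h
D = CL × Css × τ / F = 6.502 × 10 × 12 / 0.24 = 3251 mg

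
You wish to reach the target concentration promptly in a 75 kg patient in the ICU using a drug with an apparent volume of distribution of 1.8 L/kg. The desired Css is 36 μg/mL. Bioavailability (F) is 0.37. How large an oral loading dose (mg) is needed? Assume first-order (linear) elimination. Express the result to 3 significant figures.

13100 mg

Vd(total) = 75 kg × 1.8 L/kg = 135.0 L
The loading dose fills Vd to the target concentration.
LD = Vd × C / F = 135.0 × 36.00 / 0.37 = 13140 mg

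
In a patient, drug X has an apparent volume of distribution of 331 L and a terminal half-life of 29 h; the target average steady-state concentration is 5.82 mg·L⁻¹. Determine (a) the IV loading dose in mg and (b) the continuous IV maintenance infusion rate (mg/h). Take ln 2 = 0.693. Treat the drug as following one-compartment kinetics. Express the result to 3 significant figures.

(a) 1930 mg; (b) 46.0 mg/h

LD = Vd × C = 331.0 × 5.82 = 1926 mg
CL = 0.693 × Vd / t½ = 0.693 × 331.0 / 29 = 7.910 L/h
Infusion rate = CL × Css = 7.910 × 5.82 = 46.04 mg/h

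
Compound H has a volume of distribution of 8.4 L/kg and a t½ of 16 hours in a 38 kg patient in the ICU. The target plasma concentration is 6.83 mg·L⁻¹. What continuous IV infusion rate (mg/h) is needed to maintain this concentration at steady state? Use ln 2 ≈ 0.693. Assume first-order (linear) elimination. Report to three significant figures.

94.4 mg/h

Total Vd = 8.4 × 38 = 319.2 L
k = 0.693/16 = 0.04331 h⁻¹, so CL = k·Vd = 0.04331 × 319.2 = 13.82 L/h
Infusion rate = CL × Css = 13.82 × 6.83 = 94.39 mg/h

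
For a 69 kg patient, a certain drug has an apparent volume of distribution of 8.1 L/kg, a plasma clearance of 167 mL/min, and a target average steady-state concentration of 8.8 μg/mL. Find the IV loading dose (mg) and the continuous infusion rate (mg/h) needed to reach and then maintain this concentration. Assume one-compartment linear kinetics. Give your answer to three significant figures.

(a) 4920 mg; (b) 88.2 mg/h

Vd(total) = 69 kg × 8.1 L/kg = 558.9 L
Loading: fill Vd to C_target → 558.9 L × 8.8 mg/L = 4918 mg
Convert clearance: 167 mL/min × 60 min/h ÷ 1000 mL/L = 10.02 L/h
Infusion rate = 10.02 L/h × 8.8 mg/L = 88.18 mg/h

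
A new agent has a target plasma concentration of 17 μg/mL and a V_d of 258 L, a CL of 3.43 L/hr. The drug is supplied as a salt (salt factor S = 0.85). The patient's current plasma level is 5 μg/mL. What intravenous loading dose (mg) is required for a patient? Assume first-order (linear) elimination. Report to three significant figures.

Loading dose depends on Vd (not clearance): it fills the distribution volume.
Concentration deficit ΔC = 17 − 5 = 12.00 mg/L
LD = Vd × ΔC / S = 258.0 × 12.00 / 0.85 = 3642 mg

3640 mg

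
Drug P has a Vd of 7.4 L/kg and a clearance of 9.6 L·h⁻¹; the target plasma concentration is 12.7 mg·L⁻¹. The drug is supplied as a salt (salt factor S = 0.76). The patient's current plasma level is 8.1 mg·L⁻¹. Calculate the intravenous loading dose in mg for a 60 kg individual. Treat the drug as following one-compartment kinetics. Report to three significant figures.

Vd(total) = 60 kg × 7.4 L/kg = 444.0 L
Concentration deficit ΔC = 12.7 − 8.1 = 4.600 mg/L
LD = Vd × ΔC / S = 444.0 × 4.600 / 0.76 = 2687 mg

2690 mg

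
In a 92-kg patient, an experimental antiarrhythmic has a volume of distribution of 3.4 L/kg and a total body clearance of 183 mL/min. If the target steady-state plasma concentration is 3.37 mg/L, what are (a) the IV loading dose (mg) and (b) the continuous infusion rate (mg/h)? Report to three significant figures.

Vd = 3.4 L/kg × 92 kg = 312.8 L
Loading dose = Vd × C = 312.8 × 3.37 = 1054 mg
CL = 183 mL/min = 183 × 0.06 = 10.98 L/h
Maintenance: replace elimination → rate = CL × Css = 10.98 × 3.37 = 37.00 mg/h

(a) 1050 mg; (b) 37.0 mg/h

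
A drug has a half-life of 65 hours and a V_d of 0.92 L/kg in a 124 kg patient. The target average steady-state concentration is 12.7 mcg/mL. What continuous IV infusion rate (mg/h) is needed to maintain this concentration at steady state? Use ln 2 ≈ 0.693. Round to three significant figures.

15.4 mg/h

Vd(total) = 124 kg × 0.92 L/kg = 114.1 L
CL = ln 2 · Vd / t½ = 0.693 × 114.1 / 65 = 1.216 L/h
Infusion rate = CL × Css = 1.216 × 12.7 = 15.44 mg/h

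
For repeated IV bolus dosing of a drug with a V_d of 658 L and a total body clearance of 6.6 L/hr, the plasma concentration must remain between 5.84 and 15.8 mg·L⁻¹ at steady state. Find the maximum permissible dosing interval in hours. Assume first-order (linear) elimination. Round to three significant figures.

99.2 h

k = CL / Vd = 6.600 / 658.0 = 0.01003 h⁻¹
Between IV bolus doses, concentration decays as C = C₀·e^(−kτ), so C_peak/C_trough = e^(kτ).
τ_max = ln(C_peak/C_trough) / k = ln(15.8/5.84) / 0.01003 = 0.9953 / 0.01003 = 99.23 h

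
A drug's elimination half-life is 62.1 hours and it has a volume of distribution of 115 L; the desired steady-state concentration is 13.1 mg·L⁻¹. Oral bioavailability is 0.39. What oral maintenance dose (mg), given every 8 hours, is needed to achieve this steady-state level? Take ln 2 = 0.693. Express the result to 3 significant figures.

345 mg

CL = 0.693 × Vd / t½ = 0.693 × 115.0 / 62.1 = 1.283 L/h
D = CL × Css × τ / F = 1.283 × 13.1 × 8 / 0.39 = 344.8 mg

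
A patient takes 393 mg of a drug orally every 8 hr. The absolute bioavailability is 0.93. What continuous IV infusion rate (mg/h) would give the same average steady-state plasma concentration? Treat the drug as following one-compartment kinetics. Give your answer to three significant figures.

45.7 mg/h

Equivalent systemic input: infusion rate = F·D/τ.
Rate = 0.93 × 393 / 8 = 45.69 mg/h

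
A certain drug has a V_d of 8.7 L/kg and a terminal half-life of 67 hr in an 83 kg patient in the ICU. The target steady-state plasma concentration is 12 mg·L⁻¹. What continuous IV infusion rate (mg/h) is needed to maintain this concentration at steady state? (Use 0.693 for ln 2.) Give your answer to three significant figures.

89.6 mg/h

Total Vd = 8.7 × 83 = 722.1 L
CL = 0.693 × Vd / t½ = 0.693 × 722.1 / 67 = 7.469 L/h
Infusion rate = CL × Css = 7.469 × 12 = 89.63 mg/h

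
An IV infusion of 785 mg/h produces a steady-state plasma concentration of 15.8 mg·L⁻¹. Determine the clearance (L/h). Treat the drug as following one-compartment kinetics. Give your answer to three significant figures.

49.7 L/h

At steady state, infusion rate = CL × Css, so CL = rate / Css.
CL = 785 / 15.8 = 49.68 L/h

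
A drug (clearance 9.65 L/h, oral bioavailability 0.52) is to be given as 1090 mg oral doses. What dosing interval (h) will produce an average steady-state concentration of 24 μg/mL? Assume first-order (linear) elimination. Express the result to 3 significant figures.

2.45 h

F·D/τ = CL·Css → τ = F·D / (CL·Css).
τ = 0.52 × 1090 / (9.65 × 24) = 2.447 h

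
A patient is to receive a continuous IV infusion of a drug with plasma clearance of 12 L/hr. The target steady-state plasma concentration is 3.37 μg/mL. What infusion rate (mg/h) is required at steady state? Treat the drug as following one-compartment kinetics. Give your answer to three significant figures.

Infusion rate = CL · Css = 12.00 L/h × 3.37 mg/L = 40.44 mg/h

40.4 mg/h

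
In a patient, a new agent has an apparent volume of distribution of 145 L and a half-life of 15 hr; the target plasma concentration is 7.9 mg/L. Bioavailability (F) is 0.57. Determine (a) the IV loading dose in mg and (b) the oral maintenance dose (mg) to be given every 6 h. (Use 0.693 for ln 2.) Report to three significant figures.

(a) 1150 mg; (b) 557 mg

LD = Vd × C = 145.0 × 7.9 = 1146 mg
CL = 0.693 × Vd / t½ = 0.693 × 145.0 / 15 = 6.699 L/h
D = CL × Css × τ / F = 6.699 × 7.9 × 6 / 0.57 = 557.1 mg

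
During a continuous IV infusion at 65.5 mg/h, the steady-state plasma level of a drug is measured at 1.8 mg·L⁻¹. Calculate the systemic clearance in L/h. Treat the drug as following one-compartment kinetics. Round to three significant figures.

At steady state, infusion rate = CL × Css, so CL = rate / Css.
CL = 65.5 / 1.8 = 36.39 L/h

36.4 L/h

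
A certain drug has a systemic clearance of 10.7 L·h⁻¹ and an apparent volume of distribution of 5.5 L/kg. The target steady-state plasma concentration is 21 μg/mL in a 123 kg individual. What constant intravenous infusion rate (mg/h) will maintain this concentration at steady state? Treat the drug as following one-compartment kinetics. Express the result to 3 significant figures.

225 mg/h

Vd does not affect the maintenance rate; only clearance governs steady-state input.
R₀ = 10.70 × 21 = 224.7 mg/h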